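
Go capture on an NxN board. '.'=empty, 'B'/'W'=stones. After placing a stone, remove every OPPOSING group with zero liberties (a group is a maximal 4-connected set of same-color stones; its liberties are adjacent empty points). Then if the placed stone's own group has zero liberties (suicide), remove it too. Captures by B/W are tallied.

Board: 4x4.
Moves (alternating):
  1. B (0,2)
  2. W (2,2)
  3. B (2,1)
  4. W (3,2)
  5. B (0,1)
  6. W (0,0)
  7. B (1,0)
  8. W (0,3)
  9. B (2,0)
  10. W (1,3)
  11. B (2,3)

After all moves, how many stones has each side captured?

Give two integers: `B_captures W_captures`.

Move 1: B@(0,2) -> caps B=0 W=0
Move 2: W@(2,2) -> caps B=0 W=0
Move 3: B@(2,1) -> caps B=0 W=0
Move 4: W@(3,2) -> caps B=0 W=0
Move 5: B@(0,1) -> caps B=0 W=0
Move 6: W@(0,0) -> caps B=0 W=0
Move 7: B@(1,0) -> caps B=1 W=0
Move 8: W@(0,3) -> caps B=1 W=0
Move 9: B@(2,0) -> caps B=1 W=0
Move 10: W@(1,3) -> caps B=1 W=0
Move 11: B@(2,3) -> caps B=1 W=0

Answer: 1 0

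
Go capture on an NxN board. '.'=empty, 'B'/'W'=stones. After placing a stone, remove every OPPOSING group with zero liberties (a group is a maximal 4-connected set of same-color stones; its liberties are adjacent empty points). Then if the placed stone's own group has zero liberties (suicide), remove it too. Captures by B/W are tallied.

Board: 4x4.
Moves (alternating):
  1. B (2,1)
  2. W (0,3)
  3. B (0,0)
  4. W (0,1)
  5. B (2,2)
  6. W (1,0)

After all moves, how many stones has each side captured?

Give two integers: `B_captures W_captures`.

Answer: 0 1

Derivation:
Move 1: B@(2,1) -> caps B=0 W=0
Move 2: W@(0,3) -> caps B=0 W=0
Move 3: B@(0,0) -> caps B=0 W=0
Move 4: W@(0,1) -> caps B=0 W=0
Move 5: B@(2,2) -> caps B=0 W=0
Move 6: W@(1,0) -> caps B=0 W=1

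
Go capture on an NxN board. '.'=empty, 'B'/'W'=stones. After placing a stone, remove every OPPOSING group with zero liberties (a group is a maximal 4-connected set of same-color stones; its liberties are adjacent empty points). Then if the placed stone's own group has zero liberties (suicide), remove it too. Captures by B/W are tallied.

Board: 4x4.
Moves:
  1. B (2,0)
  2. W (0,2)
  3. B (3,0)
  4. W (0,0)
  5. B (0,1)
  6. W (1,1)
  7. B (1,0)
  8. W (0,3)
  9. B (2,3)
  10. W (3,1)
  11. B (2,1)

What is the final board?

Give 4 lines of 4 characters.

Answer: W.WW
BW..
BB.B
BW..

Derivation:
Move 1: B@(2,0) -> caps B=0 W=0
Move 2: W@(0,2) -> caps B=0 W=0
Move 3: B@(3,0) -> caps B=0 W=0
Move 4: W@(0,0) -> caps B=0 W=0
Move 5: B@(0,1) -> caps B=0 W=0
Move 6: W@(1,1) -> caps B=0 W=1
Move 7: B@(1,0) -> caps B=0 W=1
Move 8: W@(0,3) -> caps B=0 W=1
Move 9: B@(2,3) -> caps B=0 W=1
Move 10: W@(3,1) -> caps B=0 W=1
Move 11: B@(2,1) -> caps B=0 W=1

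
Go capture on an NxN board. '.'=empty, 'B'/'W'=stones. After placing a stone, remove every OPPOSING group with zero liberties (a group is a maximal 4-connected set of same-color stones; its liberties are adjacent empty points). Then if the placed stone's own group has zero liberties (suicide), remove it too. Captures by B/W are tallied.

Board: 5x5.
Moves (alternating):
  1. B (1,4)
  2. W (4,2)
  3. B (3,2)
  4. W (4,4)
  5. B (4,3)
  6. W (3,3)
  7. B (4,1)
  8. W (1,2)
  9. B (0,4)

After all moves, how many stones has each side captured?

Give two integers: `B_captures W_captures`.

Answer: 0 1

Derivation:
Move 1: B@(1,4) -> caps B=0 W=0
Move 2: W@(4,2) -> caps B=0 W=0
Move 3: B@(3,2) -> caps B=0 W=0
Move 4: W@(4,4) -> caps B=0 W=0
Move 5: B@(4,3) -> caps B=0 W=0
Move 6: W@(3,3) -> caps B=0 W=1
Move 7: B@(4,1) -> caps B=0 W=1
Move 8: W@(1,2) -> caps B=0 W=1
Move 9: B@(0,4) -> caps B=0 W=1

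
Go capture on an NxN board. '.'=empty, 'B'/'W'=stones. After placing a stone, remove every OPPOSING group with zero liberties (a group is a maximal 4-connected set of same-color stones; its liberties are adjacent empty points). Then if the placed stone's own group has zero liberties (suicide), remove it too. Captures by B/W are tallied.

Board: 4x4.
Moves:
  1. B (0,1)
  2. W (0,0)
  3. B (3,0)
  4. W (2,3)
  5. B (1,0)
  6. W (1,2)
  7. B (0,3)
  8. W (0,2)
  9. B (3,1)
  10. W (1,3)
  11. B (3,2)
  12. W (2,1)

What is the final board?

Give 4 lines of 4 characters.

Move 1: B@(0,1) -> caps B=0 W=0
Move 2: W@(0,0) -> caps B=0 W=0
Move 3: B@(3,0) -> caps B=0 W=0
Move 4: W@(2,3) -> caps B=0 W=0
Move 5: B@(1,0) -> caps B=1 W=0
Move 6: W@(1,2) -> caps B=1 W=0
Move 7: B@(0,3) -> caps B=1 W=0
Move 8: W@(0,2) -> caps B=1 W=0
Move 9: B@(3,1) -> caps B=1 W=0
Move 10: W@(1,3) -> caps B=1 W=1
Move 11: B@(3,2) -> caps B=1 W=1
Move 12: W@(2,1) -> caps B=1 W=1

Answer: .BW.
B.WW
.W.W
BBB.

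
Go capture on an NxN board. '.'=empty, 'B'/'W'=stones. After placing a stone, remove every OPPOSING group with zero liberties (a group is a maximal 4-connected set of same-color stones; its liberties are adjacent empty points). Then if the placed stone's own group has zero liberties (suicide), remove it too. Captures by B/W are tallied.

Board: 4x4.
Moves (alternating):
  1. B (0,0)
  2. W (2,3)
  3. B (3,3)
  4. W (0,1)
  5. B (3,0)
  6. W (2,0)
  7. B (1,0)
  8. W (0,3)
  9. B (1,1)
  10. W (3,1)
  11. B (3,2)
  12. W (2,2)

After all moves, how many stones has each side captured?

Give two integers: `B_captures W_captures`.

Move 1: B@(0,0) -> caps B=0 W=0
Move 2: W@(2,3) -> caps B=0 W=0
Move 3: B@(3,3) -> caps B=0 W=0
Move 4: W@(0,1) -> caps B=0 W=0
Move 5: B@(3,0) -> caps B=0 W=0
Move 6: W@(2,0) -> caps B=0 W=0
Move 7: B@(1,0) -> caps B=0 W=0
Move 8: W@(0,3) -> caps B=0 W=0
Move 9: B@(1,1) -> caps B=0 W=0
Move 10: W@(3,1) -> caps B=0 W=1
Move 11: B@(3,2) -> caps B=0 W=1
Move 12: W@(2,2) -> caps B=0 W=3

Answer: 0 3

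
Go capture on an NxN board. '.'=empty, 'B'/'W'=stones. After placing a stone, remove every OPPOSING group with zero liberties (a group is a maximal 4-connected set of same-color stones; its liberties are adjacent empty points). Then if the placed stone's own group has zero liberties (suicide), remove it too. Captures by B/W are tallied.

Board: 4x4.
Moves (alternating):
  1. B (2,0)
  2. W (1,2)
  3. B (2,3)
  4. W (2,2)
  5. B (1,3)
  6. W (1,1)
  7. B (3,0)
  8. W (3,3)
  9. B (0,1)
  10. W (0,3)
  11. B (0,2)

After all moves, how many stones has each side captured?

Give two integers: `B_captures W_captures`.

Answer: 0 2

Derivation:
Move 1: B@(2,0) -> caps B=0 W=0
Move 2: W@(1,2) -> caps B=0 W=0
Move 3: B@(2,3) -> caps B=0 W=0
Move 4: W@(2,2) -> caps B=0 W=0
Move 5: B@(1,3) -> caps B=0 W=0
Move 6: W@(1,1) -> caps B=0 W=0
Move 7: B@(3,0) -> caps B=0 W=0
Move 8: W@(3,3) -> caps B=0 W=0
Move 9: B@(0,1) -> caps B=0 W=0
Move 10: W@(0,3) -> caps B=0 W=2
Move 11: B@(0,2) -> caps B=0 W=2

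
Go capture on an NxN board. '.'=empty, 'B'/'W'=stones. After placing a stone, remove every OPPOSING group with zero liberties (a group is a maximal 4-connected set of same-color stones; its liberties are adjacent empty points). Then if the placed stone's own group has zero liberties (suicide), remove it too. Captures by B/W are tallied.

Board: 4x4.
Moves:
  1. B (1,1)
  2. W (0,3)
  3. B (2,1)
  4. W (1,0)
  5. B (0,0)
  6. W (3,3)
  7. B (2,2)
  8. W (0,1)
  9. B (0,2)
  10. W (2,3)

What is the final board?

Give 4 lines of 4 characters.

Answer: .WBW
WB..
.BBW
...W

Derivation:
Move 1: B@(1,1) -> caps B=0 W=0
Move 2: W@(0,3) -> caps B=0 W=0
Move 3: B@(2,1) -> caps B=0 W=0
Move 4: W@(1,0) -> caps B=0 W=0
Move 5: B@(0,0) -> caps B=0 W=0
Move 6: W@(3,3) -> caps B=0 W=0
Move 7: B@(2,2) -> caps B=0 W=0
Move 8: W@(0,1) -> caps B=0 W=1
Move 9: B@(0,2) -> caps B=0 W=1
Move 10: W@(2,3) -> caps B=0 W=1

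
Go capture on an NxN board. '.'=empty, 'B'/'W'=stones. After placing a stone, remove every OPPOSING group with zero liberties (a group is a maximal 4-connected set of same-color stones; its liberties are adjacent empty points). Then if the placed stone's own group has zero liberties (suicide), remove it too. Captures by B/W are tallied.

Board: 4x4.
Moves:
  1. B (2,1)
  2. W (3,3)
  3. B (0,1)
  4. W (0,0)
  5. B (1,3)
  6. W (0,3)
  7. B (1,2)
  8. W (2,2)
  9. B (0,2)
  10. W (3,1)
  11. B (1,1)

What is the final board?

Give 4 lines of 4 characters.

Answer: WBB.
.BBB
.BW.
.W.W

Derivation:
Move 1: B@(2,1) -> caps B=0 W=0
Move 2: W@(3,3) -> caps B=0 W=0
Move 3: B@(0,1) -> caps B=0 W=0
Move 4: W@(0,0) -> caps B=0 W=0
Move 5: B@(1,3) -> caps B=0 W=0
Move 6: W@(0,3) -> caps B=0 W=0
Move 7: B@(1,2) -> caps B=0 W=0
Move 8: W@(2,2) -> caps B=0 W=0
Move 9: B@(0,2) -> caps B=1 W=0
Move 10: W@(3,1) -> caps B=1 W=0
Move 11: B@(1,1) -> caps B=1 W=0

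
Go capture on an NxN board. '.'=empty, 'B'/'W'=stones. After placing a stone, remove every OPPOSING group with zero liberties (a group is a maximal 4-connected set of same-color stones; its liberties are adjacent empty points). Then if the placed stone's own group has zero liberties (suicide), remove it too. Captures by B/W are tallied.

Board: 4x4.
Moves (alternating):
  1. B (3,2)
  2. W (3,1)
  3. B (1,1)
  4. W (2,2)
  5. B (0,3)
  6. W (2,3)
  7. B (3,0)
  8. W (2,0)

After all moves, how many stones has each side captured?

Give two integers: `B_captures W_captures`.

Move 1: B@(3,2) -> caps B=0 W=0
Move 2: W@(3,1) -> caps B=0 W=0
Move 3: B@(1,1) -> caps B=0 W=0
Move 4: W@(2,2) -> caps B=0 W=0
Move 5: B@(0,3) -> caps B=0 W=0
Move 6: W@(2,3) -> caps B=0 W=0
Move 7: B@(3,0) -> caps B=0 W=0
Move 8: W@(2,0) -> caps B=0 W=1

Answer: 0 1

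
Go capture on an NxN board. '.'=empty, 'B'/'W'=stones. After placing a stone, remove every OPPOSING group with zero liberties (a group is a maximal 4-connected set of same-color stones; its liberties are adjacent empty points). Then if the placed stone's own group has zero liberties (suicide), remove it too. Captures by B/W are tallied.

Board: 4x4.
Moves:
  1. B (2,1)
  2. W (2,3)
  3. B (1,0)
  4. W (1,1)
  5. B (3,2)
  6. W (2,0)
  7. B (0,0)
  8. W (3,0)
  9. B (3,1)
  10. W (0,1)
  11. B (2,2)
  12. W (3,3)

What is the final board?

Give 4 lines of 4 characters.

Answer: BW..
BW..
.BBW
.BBW

Derivation:
Move 1: B@(2,1) -> caps B=0 W=0
Move 2: W@(2,3) -> caps B=0 W=0
Move 3: B@(1,0) -> caps B=0 W=0
Move 4: W@(1,1) -> caps B=0 W=0
Move 5: B@(3,2) -> caps B=0 W=0
Move 6: W@(2,0) -> caps B=0 W=0
Move 7: B@(0,0) -> caps B=0 W=0
Move 8: W@(3,0) -> caps B=0 W=0
Move 9: B@(3,1) -> caps B=2 W=0
Move 10: W@(0,1) -> caps B=2 W=0
Move 11: B@(2,2) -> caps B=2 W=0
Move 12: W@(3,3) -> caps B=2 W=0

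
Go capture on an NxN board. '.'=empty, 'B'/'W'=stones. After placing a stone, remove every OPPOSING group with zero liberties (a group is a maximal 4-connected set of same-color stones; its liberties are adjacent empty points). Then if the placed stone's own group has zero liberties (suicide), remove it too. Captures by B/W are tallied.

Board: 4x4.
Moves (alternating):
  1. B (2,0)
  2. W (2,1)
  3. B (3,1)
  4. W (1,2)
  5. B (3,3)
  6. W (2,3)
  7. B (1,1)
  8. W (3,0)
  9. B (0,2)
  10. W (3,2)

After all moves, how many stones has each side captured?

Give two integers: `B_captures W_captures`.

Answer: 0 1

Derivation:
Move 1: B@(2,0) -> caps B=0 W=0
Move 2: W@(2,1) -> caps B=0 W=0
Move 3: B@(3,1) -> caps B=0 W=0
Move 4: W@(1,2) -> caps B=0 W=0
Move 5: B@(3,3) -> caps B=0 W=0
Move 6: W@(2,3) -> caps B=0 W=0
Move 7: B@(1,1) -> caps B=0 W=0
Move 8: W@(3,0) -> caps B=0 W=0
Move 9: B@(0,2) -> caps B=0 W=0
Move 10: W@(3,2) -> caps B=0 W=1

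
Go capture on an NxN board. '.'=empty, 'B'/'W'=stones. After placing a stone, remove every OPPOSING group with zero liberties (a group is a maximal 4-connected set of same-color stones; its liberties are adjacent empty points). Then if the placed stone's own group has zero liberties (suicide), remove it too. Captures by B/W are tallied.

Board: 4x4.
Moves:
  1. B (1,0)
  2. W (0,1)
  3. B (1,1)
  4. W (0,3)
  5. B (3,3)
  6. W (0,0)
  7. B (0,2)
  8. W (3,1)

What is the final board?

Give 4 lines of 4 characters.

Move 1: B@(1,0) -> caps B=0 W=0
Move 2: W@(0,1) -> caps B=0 W=0
Move 3: B@(1,1) -> caps B=0 W=0
Move 4: W@(0,3) -> caps B=0 W=0
Move 5: B@(3,3) -> caps B=0 W=0
Move 6: W@(0,0) -> caps B=0 W=0
Move 7: B@(0,2) -> caps B=2 W=0
Move 8: W@(3,1) -> caps B=2 W=0

Answer: ..BW
BB..
....
.W.B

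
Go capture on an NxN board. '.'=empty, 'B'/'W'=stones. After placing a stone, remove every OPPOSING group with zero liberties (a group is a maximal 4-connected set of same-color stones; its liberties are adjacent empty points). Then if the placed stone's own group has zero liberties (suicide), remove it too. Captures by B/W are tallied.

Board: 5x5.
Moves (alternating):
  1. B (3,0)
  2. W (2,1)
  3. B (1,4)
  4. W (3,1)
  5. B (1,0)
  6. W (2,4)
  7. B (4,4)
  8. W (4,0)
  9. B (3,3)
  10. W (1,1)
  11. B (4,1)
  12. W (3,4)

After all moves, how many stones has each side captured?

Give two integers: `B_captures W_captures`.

Answer: 1 0

Derivation:
Move 1: B@(3,0) -> caps B=0 W=0
Move 2: W@(2,1) -> caps B=0 W=0
Move 3: B@(1,4) -> caps B=0 W=0
Move 4: W@(3,1) -> caps B=0 W=0
Move 5: B@(1,0) -> caps B=0 W=0
Move 6: W@(2,4) -> caps B=0 W=0
Move 7: B@(4,4) -> caps B=0 W=0
Move 8: W@(4,0) -> caps B=0 W=0
Move 9: B@(3,3) -> caps B=0 W=0
Move 10: W@(1,1) -> caps B=0 W=0
Move 11: B@(4,1) -> caps B=1 W=0
Move 12: W@(3,4) -> caps B=1 W=0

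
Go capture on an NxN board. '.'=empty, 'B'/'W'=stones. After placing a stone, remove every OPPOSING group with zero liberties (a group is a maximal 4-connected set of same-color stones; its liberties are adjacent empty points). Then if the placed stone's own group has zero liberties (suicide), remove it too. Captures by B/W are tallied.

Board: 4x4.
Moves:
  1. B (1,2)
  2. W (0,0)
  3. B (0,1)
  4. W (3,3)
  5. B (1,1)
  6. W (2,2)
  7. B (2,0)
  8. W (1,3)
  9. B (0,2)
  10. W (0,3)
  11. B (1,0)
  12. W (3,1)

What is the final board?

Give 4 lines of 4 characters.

Move 1: B@(1,2) -> caps B=0 W=0
Move 2: W@(0,0) -> caps B=0 W=0
Move 3: B@(0,1) -> caps B=0 W=0
Move 4: W@(3,3) -> caps B=0 W=0
Move 5: B@(1,1) -> caps B=0 W=0
Move 6: W@(2,2) -> caps B=0 W=0
Move 7: B@(2,0) -> caps B=0 W=0
Move 8: W@(1,3) -> caps B=0 W=0
Move 9: B@(0,2) -> caps B=0 W=0
Move 10: W@(0,3) -> caps B=0 W=0
Move 11: B@(1,0) -> caps B=1 W=0
Move 12: W@(3,1) -> caps B=1 W=0

Answer: .BBW
BBBW
B.W.
.W.W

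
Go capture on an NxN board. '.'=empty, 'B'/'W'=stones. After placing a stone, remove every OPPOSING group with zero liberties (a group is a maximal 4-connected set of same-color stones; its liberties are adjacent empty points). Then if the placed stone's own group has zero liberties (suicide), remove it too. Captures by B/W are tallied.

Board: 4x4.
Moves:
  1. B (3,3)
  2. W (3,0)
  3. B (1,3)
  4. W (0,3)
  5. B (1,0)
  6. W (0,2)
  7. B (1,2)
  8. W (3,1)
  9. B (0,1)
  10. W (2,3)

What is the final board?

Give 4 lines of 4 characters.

Move 1: B@(3,3) -> caps B=0 W=0
Move 2: W@(3,0) -> caps B=0 W=0
Move 3: B@(1,3) -> caps B=0 W=0
Move 4: W@(0,3) -> caps B=0 W=0
Move 5: B@(1,0) -> caps B=0 W=0
Move 6: W@(0,2) -> caps B=0 W=0
Move 7: B@(1,2) -> caps B=0 W=0
Move 8: W@(3,1) -> caps B=0 W=0
Move 9: B@(0,1) -> caps B=2 W=0
Move 10: W@(2,3) -> caps B=2 W=0

Answer: .B..
B.BB
...W
WW.B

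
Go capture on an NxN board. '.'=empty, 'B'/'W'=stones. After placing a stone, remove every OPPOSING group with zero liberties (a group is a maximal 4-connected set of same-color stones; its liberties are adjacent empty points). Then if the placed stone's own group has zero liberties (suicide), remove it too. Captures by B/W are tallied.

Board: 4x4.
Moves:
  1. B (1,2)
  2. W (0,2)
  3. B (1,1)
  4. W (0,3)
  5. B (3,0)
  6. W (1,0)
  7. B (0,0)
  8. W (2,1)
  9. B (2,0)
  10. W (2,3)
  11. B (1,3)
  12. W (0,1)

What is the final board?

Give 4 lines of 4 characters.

Answer: B...
.BBB
BW.W
B...

Derivation:
Move 1: B@(1,2) -> caps B=0 W=0
Move 2: W@(0,2) -> caps B=0 W=0
Move 3: B@(1,1) -> caps B=0 W=0
Move 4: W@(0,3) -> caps B=0 W=0
Move 5: B@(3,0) -> caps B=0 W=0
Move 6: W@(1,0) -> caps B=0 W=0
Move 7: B@(0,0) -> caps B=0 W=0
Move 8: W@(2,1) -> caps B=0 W=0
Move 9: B@(2,0) -> caps B=1 W=0
Move 10: W@(2,3) -> caps B=1 W=0
Move 11: B@(1,3) -> caps B=1 W=0
Move 12: W@(0,1) -> caps B=1 W=0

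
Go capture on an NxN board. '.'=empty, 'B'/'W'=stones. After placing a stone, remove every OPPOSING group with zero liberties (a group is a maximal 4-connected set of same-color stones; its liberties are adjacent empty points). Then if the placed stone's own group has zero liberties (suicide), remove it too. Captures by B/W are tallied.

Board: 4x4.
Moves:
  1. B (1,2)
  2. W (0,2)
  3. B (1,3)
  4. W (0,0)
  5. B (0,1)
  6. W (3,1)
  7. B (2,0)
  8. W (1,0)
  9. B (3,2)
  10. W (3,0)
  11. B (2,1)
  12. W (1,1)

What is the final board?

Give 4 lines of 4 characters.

Move 1: B@(1,2) -> caps B=0 W=0
Move 2: W@(0,2) -> caps B=0 W=0
Move 3: B@(1,3) -> caps B=0 W=0
Move 4: W@(0,0) -> caps B=0 W=0
Move 5: B@(0,1) -> caps B=0 W=0
Move 6: W@(3,1) -> caps B=0 W=0
Move 7: B@(2,0) -> caps B=0 W=0
Move 8: W@(1,0) -> caps B=0 W=0
Move 9: B@(3,2) -> caps B=0 W=0
Move 10: W@(3,0) -> caps B=0 W=0
Move 11: B@(2,1) -> caps B=2 W=0
Move 12: W@(1,1) -> caps B=2 W=1

Answer: W.W.
WWBB
BB..
..B.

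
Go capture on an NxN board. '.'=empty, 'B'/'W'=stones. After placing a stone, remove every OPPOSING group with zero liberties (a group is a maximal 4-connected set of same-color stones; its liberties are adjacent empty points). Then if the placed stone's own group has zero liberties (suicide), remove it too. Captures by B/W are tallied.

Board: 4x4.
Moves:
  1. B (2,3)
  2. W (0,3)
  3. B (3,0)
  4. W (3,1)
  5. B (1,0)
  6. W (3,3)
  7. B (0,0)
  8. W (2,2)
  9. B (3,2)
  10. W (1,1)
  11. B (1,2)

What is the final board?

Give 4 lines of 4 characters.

Move 1: B@(2,3) -> caps B=0 W=0
Move 2: W@(0,3) -> caps B=0 W=0
Move 3: B@(3,0) -> caps B=0 W=0
Move 4: W@(3,1) -> caps B=0 W=0
Move 5: B@(1,0) -> caps B=0 W=0
Move 6: W@(3,3) -> caps B=0 W=0
Move 7: B@(0,0) -> caps B=0 W=0
Move 8: W@(2,2) -> caps B=0 W=0
Move 9: B@(3,2) -> caps B=1 W=0
Move 10: W@(1,1) -> caps B=1 W=0
Move 11: B@(1,2) -> caps B=1 W=0

Answer: B..W
BWB.
..WB
BWB.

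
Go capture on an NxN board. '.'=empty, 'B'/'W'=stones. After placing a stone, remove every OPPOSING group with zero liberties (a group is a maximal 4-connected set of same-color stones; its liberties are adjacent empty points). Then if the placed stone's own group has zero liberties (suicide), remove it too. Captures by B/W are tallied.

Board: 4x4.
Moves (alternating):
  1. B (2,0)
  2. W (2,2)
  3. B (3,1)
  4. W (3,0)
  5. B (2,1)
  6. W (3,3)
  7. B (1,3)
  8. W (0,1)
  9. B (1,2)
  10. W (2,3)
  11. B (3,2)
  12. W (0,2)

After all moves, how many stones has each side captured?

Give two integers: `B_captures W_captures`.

Answer: 3 0

Derivation:
Move 1: B@(2,0) -> caps B=0 W=0
Move 2: W@(2,2) -> caps B=0 W=0
Move 3: B@(3,1) -> caps B=0 W=0
Move 4: W@(3,0) -> caps B=0 W=0
Move 5: B@(2,1) -> caps B=0 W=0
Move 6: W@(3,3) -> caps B=0 W=0
Move 7: B@(1,3) -> caps B=0 W=0
Move 8: W@(0,1) -> caps B=0 W=0
Move 9: B@(1,2) -> caps B=0 W=0
Move 10: W@(2,3) -> caps B=0 W=0
Move 11: B@(3,2) -> caps B=3 W=0
Move 12: W@(0,2) -> caps B=3 W=0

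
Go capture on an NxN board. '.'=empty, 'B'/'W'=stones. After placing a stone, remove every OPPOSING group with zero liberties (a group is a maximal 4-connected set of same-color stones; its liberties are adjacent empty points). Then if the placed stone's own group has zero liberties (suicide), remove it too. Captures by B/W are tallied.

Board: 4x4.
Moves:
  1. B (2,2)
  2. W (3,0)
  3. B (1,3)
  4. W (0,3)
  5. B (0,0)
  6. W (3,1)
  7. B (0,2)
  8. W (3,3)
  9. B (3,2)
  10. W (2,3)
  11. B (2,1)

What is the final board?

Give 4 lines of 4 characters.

Move 1: B@(2,2) -> caps B=0 W=0
Move 2: W@(3,0) -> caps B=0 W=0
Move 3: B@(1,3) -> caps B=0 W=0
Move 4: W@(0,3) -> caps B=0 W=0
Move 5: B@(0,0) -> caps B=0 W=0
Move 6: W@(3,1) -> caps B=0 W=0
Move 7: B@(0,2) -> caps B=1 W=0
Move 8: W@(3,3) -> caps B=1 W=0
Move 9: B@(3,2) -> caps B=1 W=0
Move 10: W@(2,3) -> caps B=1 W=0
Move 11: B@(2,1) -> caps B=1 W=0

Answer: B.B.
...B
.BB.
WWB.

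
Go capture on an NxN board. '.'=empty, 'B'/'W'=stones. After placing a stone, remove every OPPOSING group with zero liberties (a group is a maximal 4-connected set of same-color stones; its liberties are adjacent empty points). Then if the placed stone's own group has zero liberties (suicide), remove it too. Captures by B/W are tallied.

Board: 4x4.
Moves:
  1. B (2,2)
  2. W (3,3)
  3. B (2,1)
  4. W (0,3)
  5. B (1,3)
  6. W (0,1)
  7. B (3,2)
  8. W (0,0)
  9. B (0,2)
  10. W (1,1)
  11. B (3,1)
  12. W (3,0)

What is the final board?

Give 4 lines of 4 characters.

Answer: WWB.
.W.B
.BB.
WBBW

Derivation:
Move 1: B@(2,2) -> caps B=0 W=0
Move 2: W@(3,3) -> caps B=0 W=0
Move 3: B@(2,1) -> caps B=0 W=0
Move 4: W@(0,3) -> caps B=0 W=0
Move 5: B@(1,3) -> caps B=0 W=0
Move 6: W@(0,1) -> caps B=0 W=0
Move 7: B@(3,2) -> caps B=0 W=0
Move 8: W@(0,0) -> caps B=0 W=0
Move 9: B@(0,2) -> caps B=1 W=0
Move 10: W@(1,1) -> caps B=1 W=0
Move 11: B@(3,1) -> caps B=1 W=0
Move 12: W@(3,0) -> caps B=1 W=0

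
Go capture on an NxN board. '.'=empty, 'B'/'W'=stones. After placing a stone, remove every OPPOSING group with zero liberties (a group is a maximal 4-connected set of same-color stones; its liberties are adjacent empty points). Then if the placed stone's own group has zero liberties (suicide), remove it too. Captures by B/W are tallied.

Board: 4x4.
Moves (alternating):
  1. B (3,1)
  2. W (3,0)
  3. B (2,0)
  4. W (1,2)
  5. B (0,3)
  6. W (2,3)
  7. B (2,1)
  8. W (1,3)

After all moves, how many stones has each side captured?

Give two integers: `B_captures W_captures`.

Move 1: B@(3,1) -> caps B=0 W=0
Move 2: W@(3,0) -> caps B=0 W=0
Move 3: B@(2,0) -> caps B=1 W=0
Move 4: W@(1,2) -> caps B=1 W=0
Move 5: B@(0,3) -> caps B=1 W=0
Move 6: W@(2,3) -> caps B=1 W=0
Move 7: B@(2,1) -> caps B=1 W=0
Move 8: W@(1,3) -> caps B=1 W=0

Answer: 1 0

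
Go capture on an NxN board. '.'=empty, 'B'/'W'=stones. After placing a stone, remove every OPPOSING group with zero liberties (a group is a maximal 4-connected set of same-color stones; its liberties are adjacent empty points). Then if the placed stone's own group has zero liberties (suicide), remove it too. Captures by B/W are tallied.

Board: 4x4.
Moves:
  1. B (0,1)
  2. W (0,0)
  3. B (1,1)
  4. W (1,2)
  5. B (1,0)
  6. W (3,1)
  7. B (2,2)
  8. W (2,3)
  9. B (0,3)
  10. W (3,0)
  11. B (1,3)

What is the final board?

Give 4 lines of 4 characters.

Answer: .B.B
BBWB
..BW
WW..

Derivation:
Move 1: B@(0,1) -> caps B=0 W=0
Move 2: W@(0,0) -> caps B=0 W=0
Move 3: B@(1,1) -> caps B=0 W=0
Move 4: W@(1,2) -> caps B=0 W=0
Move 5: B@(1,0) -> caps B=1 W=0
Move 6: W@(3,1) -> caps B=1 W=0
Move 7: B@(2,2) -> caps B=1 W=0
Move 8: W@(2,3) -> caps B=1 W=0
Move 9: B@(0,3) -> caps B=1 W=0
Move 10: W@(3,0) -> caps B=1 W=0
Move 11: B@(1,3) -> caps B=1 W=0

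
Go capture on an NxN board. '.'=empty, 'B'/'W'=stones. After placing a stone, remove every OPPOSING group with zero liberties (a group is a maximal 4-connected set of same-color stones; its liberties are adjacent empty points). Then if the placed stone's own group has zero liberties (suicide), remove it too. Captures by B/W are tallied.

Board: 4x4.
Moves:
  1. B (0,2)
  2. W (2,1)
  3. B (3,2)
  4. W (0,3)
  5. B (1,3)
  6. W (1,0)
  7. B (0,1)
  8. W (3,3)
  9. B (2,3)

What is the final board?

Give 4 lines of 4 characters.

Answer: .BB.
W..B
.W.B
..B.

Derivation:
Move 1: B@(0,2) -> caps B=0 W=0
Move 2: W@(2,1) -> caps B=0 W=0
Move 3: B@(3,2) -> caps B=0 W=0
Move 4: W@(0,3) -> caps B=0 W=0
Move 5: B@(1,3) -> caps B=1 W=0
Move 6: W@(1,0) -> caps B=1 W=0
Move 7: B@(0,1) -> caps B=1 W=0
Move 8: W@(3,3) -> caps B=1 W=0
Move 9: B@(2,3) -> caps B=2 W=0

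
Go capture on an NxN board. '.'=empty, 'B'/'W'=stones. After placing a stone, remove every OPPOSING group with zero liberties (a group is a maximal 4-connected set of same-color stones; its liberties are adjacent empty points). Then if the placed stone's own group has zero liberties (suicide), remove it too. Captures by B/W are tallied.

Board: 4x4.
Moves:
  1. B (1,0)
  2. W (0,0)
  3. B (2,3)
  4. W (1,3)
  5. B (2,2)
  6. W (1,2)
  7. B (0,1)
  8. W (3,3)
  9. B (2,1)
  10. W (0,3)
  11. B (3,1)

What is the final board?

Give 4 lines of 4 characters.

Answer: .B.W
B.WW
.BBB
.B.W

Derivation:
Move 1: B@(1,0) -> caps B=0 W=0
Move 2: W@(0,0) -> caps B=0 W=0
Move 3: B@(2,3) -> caps B=0 W=0
Move 4: W@(1,3) -> caps B=0 W=0
Move 5: B@(2,2) -> caps B=0 W=0
Move 6: W@(1,2) -> caps B=0 W=0
Move 7: B@(0,1) -> caps B=1 W=0
Move 8: W@(3,3) -> caps B=1 W=0
Move 9: B@(2,1) -> caps B=1 W=0
Move 10: W@(0,3) -> caps B=1 W=0
Move 11: B@(3,1) -> caps B=1 W=0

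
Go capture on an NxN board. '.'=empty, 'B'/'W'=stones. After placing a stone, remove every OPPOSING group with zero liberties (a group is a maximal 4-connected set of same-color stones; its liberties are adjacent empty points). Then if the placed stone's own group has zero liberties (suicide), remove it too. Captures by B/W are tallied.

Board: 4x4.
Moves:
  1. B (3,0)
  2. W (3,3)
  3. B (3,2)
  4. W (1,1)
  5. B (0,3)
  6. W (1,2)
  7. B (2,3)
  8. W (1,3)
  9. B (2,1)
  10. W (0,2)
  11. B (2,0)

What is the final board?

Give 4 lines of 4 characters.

Move 1: B@(3,0) -> caps B=0 W=0
Move 2: W@(3,3) -> caps B=0 W=0
Move 3: B@(3,2) -> caps B=0 W=0
Move 4: W@(1,1) -> caps B=0 W=0
Move 5: B@(0,3) -> caps B=0 W=0
Move 6: W@(1,2) -> caps B=0 W=0
Move 7: B@(2,3) -> caps B=1 W=0
Move 8: W@(1,3) -> caps B=1 W=0
Move 9: B@(2,1) -> caps B=1 W=0
Move 10: W@(0,2) -> caps B=1 W=1
Move 11: B@(2,0) -> caps B=1 W=1

Answer: ..W.
.WWW
BB.B
B.B.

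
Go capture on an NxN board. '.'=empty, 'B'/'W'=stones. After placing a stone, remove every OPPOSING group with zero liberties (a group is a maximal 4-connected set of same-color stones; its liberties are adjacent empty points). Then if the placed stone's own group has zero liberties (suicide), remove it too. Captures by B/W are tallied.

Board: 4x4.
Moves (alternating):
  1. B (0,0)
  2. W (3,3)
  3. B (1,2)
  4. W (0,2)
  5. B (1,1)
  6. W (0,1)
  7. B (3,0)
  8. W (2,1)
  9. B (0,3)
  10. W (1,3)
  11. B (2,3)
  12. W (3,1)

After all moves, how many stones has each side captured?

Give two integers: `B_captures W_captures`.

Move 1: B@(0,0) -> caps B=0 W=0
Move 2: W@(3,3) -> caps B=0 W=0
Move 3: B@(1,2) -> caps B=0 W=0
Move 4: W@(0,2) -> caps B=0 W=0
Move 5: B@(1,1) -> caps B=0 W=0
Move 6: W@(0,1) -> caps B=0 W=0
Move 7: B@(3,0) -> caps B=0 W=0
Move 8: W@(2,1) -> caps B=0 W=0
Move 9: B@(0,3) -> caps B=2 W=0
Move 10: W@(1,3) -> caps B=2 W=0
Move 11: B@(2,3) -> caps B=3 W=0
Move 12: W@(3,1) -> caps B=3 W=0

Answer: 3 0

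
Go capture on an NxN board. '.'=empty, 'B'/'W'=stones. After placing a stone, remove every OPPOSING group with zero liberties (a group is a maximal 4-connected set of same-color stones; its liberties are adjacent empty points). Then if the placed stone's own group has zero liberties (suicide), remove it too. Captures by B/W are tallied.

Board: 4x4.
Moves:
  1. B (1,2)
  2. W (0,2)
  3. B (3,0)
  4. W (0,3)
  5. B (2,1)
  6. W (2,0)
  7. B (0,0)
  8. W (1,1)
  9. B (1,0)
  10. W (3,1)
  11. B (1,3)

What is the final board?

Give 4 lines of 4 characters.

Answer: B.WW
BWBB
.B..
BW..

Derivation:
Move 1: B@(1,2) -> caps B=0 W=0
Move 2: W@(0,2) -> caps B=0 W=0
Move 3: B@(3,0) -> caps B=0 W=0
Move 4: W@(0,3) -> caps B=0 W=0
Move 5: B@(2,1) -> caps B=0 W=0
Move 6: W@(2,0) -> caps B=0 W=0
Move 7: B@(0,0) -> caps B=0 W=0
Move 8: W@(1,1) -> caps B=0 W=0
Move 9: B@(1,0) -> caps B=1 W=0
Move 10: W@(3,1) -> caps B=1 W=0
Move 11: B@(1,3) -> caps B=1 W=0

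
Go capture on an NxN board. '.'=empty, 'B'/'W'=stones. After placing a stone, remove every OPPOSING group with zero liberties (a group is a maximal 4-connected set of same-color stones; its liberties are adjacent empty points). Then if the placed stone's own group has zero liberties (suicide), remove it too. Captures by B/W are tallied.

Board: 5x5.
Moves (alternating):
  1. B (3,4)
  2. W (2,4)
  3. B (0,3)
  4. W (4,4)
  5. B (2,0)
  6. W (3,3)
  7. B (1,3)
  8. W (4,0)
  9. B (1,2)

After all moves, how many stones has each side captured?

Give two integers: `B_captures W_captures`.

Move 1: B@(3,4) -> caps B=0 W=0
Move 2: W@(2,4) -> caps B=0 W=0
Move 3: B@(0,3) -> caps B=0 W=0
Move 4: W@(4,4) -> caps B=0 W=0
Move 5: B@(2,0) -> caps B=0 W=0
Move 6: W@(3,3) -> caps B=0 W=1
Move 7: B@(1,3) -> caps B=0 W=1
Move 8: W@(4,0) -> caps B=0 W=1
Move 9: B@(1,2) -> caps B=0 W=1

Answer: 0 1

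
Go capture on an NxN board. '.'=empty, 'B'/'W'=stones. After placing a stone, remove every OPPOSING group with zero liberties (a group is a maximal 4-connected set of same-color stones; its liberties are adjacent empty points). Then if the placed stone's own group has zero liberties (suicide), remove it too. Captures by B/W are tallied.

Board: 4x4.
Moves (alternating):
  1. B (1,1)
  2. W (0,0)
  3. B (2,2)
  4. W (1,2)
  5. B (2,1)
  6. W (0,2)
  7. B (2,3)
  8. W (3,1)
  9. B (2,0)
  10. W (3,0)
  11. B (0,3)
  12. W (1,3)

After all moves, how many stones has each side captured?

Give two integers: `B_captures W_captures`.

Move 1: B@(1,1) -> caps B=0 W=0
Move 2: W@(0,0) -> caps B=0 W=0
Move 3: B@(2,2) -> caps B=0 W=0
Move 4: W@(1,2) -> caps B=0 W=0
Move 5: B@(2,1) -> caps B=0 W=0
Move 6: W@(0,2) -> caps B=0 W=0
Move 7: B@(2,3) -> caps B=0 W=0
Move 8: W@(3,1) -> caps B=0 W=0
Move 9: B@(2,0) -> caps B=0 W=0
Move 10: W@(3,0) -> caps B=0 W=0
Move 11: B@(0,3) -> caps B=0 W=0
Move 12: W@(1,3) -> caps B=0 W=1

Answer: 0 1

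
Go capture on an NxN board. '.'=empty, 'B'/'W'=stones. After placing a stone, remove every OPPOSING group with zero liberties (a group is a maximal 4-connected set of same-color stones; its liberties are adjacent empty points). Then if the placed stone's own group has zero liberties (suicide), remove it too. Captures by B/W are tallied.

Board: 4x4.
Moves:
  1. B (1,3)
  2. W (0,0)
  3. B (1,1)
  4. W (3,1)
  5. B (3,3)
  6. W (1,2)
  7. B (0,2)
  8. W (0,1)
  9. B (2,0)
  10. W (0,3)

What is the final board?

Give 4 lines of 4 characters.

Move 1: B@(1,3) -> caps B=0 W=0
Move 2: W@(0,0) -> caps B=0 W=0
Move 3: B@(1,1) -> caps B=0 W=0
Move 4: W@(3,1) -> caps B=0 W=0
Move 5: B@(3,3) -> caps B=0 W=0
Move 6: W@(1,2) -> caps B=0 W=0
Move 7: B@(0,2) -> caps B=0 W=0
Move 8: W@(0,1) -> caps B=0 W=0
Move 9: B@(2,0) -> caps B=0 W=0
Move 10: W@(0,3) -> caps B=0 W=1

Answer: WW.W
.BWB
B...
.W.B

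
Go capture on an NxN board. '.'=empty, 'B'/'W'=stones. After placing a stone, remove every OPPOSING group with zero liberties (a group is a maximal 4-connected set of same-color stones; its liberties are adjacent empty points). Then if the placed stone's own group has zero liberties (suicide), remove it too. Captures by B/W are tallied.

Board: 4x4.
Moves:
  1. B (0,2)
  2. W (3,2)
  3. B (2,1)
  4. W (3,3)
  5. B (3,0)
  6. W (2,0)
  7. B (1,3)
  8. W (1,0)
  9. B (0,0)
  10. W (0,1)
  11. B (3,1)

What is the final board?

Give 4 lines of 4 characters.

Answer: .WB.
W..B
WB..
BBWW

Derivation:
Move 1: B@(0,2) -> caps B=0 W=0
Move 2: W@(3,2) -> caps B=0 W=0
Move 3: B@(2,1) -> caps B=0 W=0
Move 4: W@(3,3) -> caps B=0 W=0
Move 5: B@(3,0) -> caps B=0 W=0
Move 6: W@(2,0) -> caps B=0 W=0
Move 7: B@(1,3) -> caps B=0 W=0
Move 8: W@(1,0) -> caps B=0 W=0
Move 9: B@(0,0) -> caps B=0 W=0
Move 10: W@(0,1) -> caps B=0 W=1
Move 11: B@(3,1) -> caps B=0 W=1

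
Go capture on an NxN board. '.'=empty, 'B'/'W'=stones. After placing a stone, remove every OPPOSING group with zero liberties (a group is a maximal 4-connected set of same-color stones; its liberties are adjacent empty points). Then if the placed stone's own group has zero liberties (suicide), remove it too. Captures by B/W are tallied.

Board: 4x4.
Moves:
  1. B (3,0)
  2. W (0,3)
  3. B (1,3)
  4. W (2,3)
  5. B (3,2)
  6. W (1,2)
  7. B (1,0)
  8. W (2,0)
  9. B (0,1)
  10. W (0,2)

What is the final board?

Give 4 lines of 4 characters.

Answer: .BWW
B.W.
W..W
B.B.

Derivation:
Move 1: B@(3,0) -> caps B=0 W=0
Move 2: W@(0,3) -> caps B=0 W=0
Move 3: B@(1,3) -> caps B=0 W=0
Move 4: W@(2,3) -> caps B=0 W=0
Move 5: B@(3,2) -> caps B=0 W=0
Move 6: W@(1,2) -> caps B=0 W=1
Move 7: B@(1,0) -> caps B=0 W=1
Move 8: W@(2,0) -> caps B=0 W=1
Move 9: B@(0,1) -> caps B=0 W=1
Move 10: W@(0,2) -> caps B=0 W=1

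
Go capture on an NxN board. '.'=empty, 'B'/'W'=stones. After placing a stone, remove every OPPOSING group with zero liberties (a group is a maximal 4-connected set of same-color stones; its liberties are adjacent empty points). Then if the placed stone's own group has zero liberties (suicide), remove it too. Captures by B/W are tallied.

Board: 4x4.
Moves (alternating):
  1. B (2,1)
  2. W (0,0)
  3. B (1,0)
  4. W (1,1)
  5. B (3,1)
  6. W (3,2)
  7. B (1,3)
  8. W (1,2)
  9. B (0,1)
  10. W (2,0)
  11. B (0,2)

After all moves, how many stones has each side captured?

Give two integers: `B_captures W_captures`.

Move 1: B@(2,1) -> caps B=0 W=0
Move 2: W@(0,0) -> caps B=0 W=0
Move 3: B@(1,0) -> caps B=0 W=0
Move 4: W@(1,1) -> caps B=0 W=0
Move 5: B@(3,1) -> caps B=0 W=0
Move 6: W@(3,2) -> caps B=0 W=0
Move 7: B@(1,3) -> caps B=0 W=0
Move 8: W@(1,2) -> caps B=0 W=0
Move 9: B@(0,1) -> caps B=1 W=0
Move 10: W@(2,0) -> caps B=1 W=0
Move 11: B@(0,2) -> caps B=1 W=0

Answer: 1 0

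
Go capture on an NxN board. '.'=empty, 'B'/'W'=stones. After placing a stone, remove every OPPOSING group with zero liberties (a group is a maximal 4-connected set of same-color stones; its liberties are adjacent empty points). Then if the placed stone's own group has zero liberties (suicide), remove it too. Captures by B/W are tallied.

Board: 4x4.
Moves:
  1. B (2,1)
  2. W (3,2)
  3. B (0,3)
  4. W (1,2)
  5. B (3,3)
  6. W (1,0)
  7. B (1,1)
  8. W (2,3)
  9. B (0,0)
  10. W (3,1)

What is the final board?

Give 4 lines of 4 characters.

Answer: B..B
WBW.
.B.W
.WW.

Derivation:
Move 1: B@(2,1) -> caps B=0 W=0
Move 2: W@(3,2) -> caps B=0 W=0
Move 3: B@(0,3) -> caps B=0 W=0
Move 4: W@(1,2) -> caps B=0 W=0
Move 5: B@(3,3) -> caps B=0 W=0
Move 6: W@(1,0) -> caps B=0 W=0
Move 7: B@(1,1) -> caps B=0 W=0
Move 8: W@(2,3) -> caps B=0 W=1
Move 9: B@(0,0) -> caps B=0 W=1
Move 10: W@(3,1) -> caps B=0 W=1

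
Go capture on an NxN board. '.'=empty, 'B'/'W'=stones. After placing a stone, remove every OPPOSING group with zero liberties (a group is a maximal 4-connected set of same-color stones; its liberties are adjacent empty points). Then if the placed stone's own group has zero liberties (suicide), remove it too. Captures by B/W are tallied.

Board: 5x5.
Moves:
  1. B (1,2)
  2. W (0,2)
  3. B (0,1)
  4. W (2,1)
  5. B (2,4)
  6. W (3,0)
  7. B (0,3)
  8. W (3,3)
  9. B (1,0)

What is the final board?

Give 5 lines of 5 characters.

Answer: .B.B.
B.B..
.W..B
W..W.
.....

Derivation:
Move 1: B@(1,2) -> caps B=0 W=0
Move 2: W@(0,2) -> caps B=0 W=0
Move 3: B@(0,1) -> caps B=0 W=0
Move 4: W@(2,1) -> caps B=0 W=0
Move 5: B@(2,4) -> caps B=0 W=0
Move 6: W@(3,0) -> caps B=0 W=0
Move 7: B@(0,3) -> caps B=1 W=0
Move 8: W@(3,3) -> caps B=1 W=0
Move 9: B@(1,0) -> caps B=1 W=0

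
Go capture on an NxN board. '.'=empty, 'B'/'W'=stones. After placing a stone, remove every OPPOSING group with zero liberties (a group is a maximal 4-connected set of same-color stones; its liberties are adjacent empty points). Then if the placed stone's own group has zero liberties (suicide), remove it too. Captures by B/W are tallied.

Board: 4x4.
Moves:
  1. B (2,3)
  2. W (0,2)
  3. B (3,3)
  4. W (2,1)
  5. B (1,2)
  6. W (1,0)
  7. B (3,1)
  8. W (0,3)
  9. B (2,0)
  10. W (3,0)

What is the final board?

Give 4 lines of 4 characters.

Answer: ..WW
W.B.
.W.B
WB.B

Derivation:
Move 1: B@(2,3) -> caps B=0 W=0
Move 2: W@(0,2) -> caps B=0 W=0
Move 3: B@(3,3) -> caps B=0 W=0
Move 4: W@(2,1) -> caps B=0 W=0
Move 5: B@(1,2) -> caps B=0 W=0
Move 6: W@(1,0) -> caps B=0 W=0
Move 7: B@(3,1) -> caps B=0 W=0
Move 8: W@(0,3) -> caps B=0 W=0
Move 9: B@(2,0) -> caps B=0 W=0
Move 10: W@(3,0) -> caps B=0 W=1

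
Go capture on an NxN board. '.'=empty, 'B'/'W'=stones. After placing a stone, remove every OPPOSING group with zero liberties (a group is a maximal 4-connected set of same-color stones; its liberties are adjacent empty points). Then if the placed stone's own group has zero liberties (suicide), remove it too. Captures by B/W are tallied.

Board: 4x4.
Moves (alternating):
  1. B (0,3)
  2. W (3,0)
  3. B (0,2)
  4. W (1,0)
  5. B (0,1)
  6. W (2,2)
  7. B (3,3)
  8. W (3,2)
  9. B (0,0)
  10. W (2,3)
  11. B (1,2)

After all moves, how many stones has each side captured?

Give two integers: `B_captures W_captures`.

Move 1: B@(0,3) -> caps B=0 W=0
Move 2: W@(3,0) -> caps B=0 W=0
Move 3: B@(0,2) -> caps B=0 W=0
Move 4: W@(1,0) -> caps B=0 W=0
Move 5: B@(0,1) -> caps B=0 W=0
Move 6: W@(2,2) -> caps B=0 W=0
Move 7: B@(3,3) -> caps B=0 W=0
Move 8: W@(3,2) -> caps B=0 W=0
Move 9: B@(0,0) -> caps B=0 W=0
Move 10: W@(2,3) -> caps B=0 W=1
Move 11: B@(1,2) -> caps B=0 W=1

Answer: 0 1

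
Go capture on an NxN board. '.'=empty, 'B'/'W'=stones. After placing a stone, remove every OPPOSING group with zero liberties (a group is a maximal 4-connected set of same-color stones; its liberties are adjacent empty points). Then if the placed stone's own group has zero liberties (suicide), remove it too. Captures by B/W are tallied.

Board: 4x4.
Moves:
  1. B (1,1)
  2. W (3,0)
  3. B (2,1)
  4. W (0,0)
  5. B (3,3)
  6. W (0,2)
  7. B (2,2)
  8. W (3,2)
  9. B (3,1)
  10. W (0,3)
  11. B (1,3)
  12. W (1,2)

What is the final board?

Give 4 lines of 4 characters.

Move 1: B@(1,1) -> caps B=0 W=0
Move 2: W@(3,0) -> caps B=0 W=0
Move 3: B@(2,1) -> caps B=0 W=0
Move 4: W@(0,0) -> caps B=0 W=0
Move 5: B@(3,3) -> caps B=0 W=0
Move 6: W@(0,2) -> caps B=0 W=0
Move 7: B@(2,2) -> caps B=0 W=0
Move 8: W@(3,2) -> caps B=0 W=0
Move 9: B@(3,1) -> caps B=1 W=0
Move 10: W@(0,3) -> caps B=1 W=0
Move 11: B@(1,3) -> caps B=1 W=0
Move 12: W@(1,2) -> caps B=1 W=0

Answer: W.WW
.BWB
.BB.
WB.B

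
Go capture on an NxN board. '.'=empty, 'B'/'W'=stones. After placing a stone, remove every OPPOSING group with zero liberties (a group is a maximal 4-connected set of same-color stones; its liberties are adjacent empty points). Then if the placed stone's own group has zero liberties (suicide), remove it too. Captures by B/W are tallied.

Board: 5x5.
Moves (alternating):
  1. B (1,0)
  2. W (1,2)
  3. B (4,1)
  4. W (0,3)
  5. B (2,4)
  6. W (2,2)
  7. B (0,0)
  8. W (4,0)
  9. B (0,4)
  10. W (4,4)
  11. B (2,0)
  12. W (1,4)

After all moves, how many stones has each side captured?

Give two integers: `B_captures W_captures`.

Answer: 0 1

Derivation:
Move 1: B@(1,0) -> caps B=0 W=0
Move 2: W@(1,2) -> caps B=0 W=0
Move 3: B@(4,1) -> caps B=0 W=0
Move 4: W@(0,3) -> caps B=0 W=0
Move 5: B@(2,4) -> caps B=0 W=0
Move 6: W@(2,2) -> caps B=0 W=0
Move 7: B@(0,0) -> caps B=0 W=0
Move 8: W@(4,0) -> caps B=0 W=0
Move 9: B@(0,4) -> caps B=0 W=0
Move 10: W@(4,4) -> caps B=0 W=0
Move 11: B@(2,0) -> caps B=0 W=0
Move 12: W@(1,4) -> caps B=0 W=1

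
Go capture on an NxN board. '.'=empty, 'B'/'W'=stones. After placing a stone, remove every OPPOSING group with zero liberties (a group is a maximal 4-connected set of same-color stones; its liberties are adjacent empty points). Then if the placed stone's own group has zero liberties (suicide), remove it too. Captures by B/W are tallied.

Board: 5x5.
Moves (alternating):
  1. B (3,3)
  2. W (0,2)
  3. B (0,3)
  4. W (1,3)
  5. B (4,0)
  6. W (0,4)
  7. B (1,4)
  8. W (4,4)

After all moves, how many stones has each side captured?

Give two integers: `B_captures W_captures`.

Move 1: B@(3,3) -> caps B=0 W=0
Move 2: W@(0,2) -> caps B=0 W=0
Move 3: B@(0,3) -> caps B=0 W=0
Move 4: W@(1,3) -> caps B=0 W=0
Move 5: B@(4,0) -> caps B=0 W=0
Move 6: W@(0,4) -> caps B=0 W=1
Move 7: B@(1,4) -> caps B=0 W=1
Move 8: W@(4,4) -> caps B=0 W=1

Answer: 0 1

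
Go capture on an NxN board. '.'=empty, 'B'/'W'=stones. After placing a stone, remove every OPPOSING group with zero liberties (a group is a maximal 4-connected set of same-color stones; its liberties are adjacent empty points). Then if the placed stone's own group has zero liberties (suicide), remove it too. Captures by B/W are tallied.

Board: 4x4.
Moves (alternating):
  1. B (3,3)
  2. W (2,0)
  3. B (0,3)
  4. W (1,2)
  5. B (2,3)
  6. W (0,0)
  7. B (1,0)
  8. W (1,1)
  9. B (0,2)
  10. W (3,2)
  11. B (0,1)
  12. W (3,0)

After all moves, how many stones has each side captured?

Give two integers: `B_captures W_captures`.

Answer: 0 1

Derivation:
Move 1: B@(3,3) -> caps B=0 W=0
Move 2: W@(2,0) -> caps B=0 W=0
Move 3: B@(0,3) -> caps B=0 W=0
Move 4: W@(1,2) -> caps B=0 W=0
Move 5: B@(2,3) -> caps B=0 W=0
Move 6: W@(0,0) -> caps B=0 W=0
Move 7: B@(1,0) -> caps B=0 W=0
Move 8: W@(1,1) -> caps B=0 W=1
Move 9: B@(0,2) -> caps B=0 W=1
Move 10: W@(3,2) -> caps B=0 W=1
Move 11: B@(0,1) -> caps B=0 W=1
Move 12: W@(3,0) -> caps B=0 W=1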